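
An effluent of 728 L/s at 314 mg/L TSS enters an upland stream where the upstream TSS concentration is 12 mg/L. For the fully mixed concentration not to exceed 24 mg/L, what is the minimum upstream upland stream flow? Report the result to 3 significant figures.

17600 L/s

Set C_mix = 24: (Q·12.00 + 728.0·314.0) / (Q + 728.0) = 24
→ Q = 728.0·(314.0 − 24)/(24 − 12.00) = 17590 L/s.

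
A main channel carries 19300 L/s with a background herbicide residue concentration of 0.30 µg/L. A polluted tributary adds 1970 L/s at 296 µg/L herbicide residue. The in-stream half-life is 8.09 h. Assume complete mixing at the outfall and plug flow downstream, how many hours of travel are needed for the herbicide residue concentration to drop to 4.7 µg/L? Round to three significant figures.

Mixed concentration C = ΣQC/ΣQ = (19300·0.3000 + 1970·296.0) / 21270 = 588900/21270 = 27.69 µg/L.
Half-life 8.09 h → k = ln 2 / 8.09 = 0.08568 h⁻¹ = 2.056 d⁻¹.
27.69·exp(−k·t) = 4.7 → t = ln(27.69/4.7)/k = 74510 s = 20.70 h.

20.7 h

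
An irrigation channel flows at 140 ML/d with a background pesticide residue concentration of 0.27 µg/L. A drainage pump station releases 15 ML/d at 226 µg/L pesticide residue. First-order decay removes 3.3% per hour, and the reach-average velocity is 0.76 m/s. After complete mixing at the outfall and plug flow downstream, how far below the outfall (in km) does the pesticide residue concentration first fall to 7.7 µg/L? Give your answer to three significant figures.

86.0 km

After mixing, C = (140.0·0.2700 + 15.00·226.0) / 155.0 = 3428/155.0 = 22.11 µg/L.
3.3%/h lost → k = −ln(1 − 0.033) = 0.03356 h⁻¹.
Set 22.11·exp(−k·t) = 7.7 → t = ln(22.11/7.7)/k = 113200 s = 31.44 h.
Distance = v·t = 0.76·113200 = 86020 m = 86.02 km.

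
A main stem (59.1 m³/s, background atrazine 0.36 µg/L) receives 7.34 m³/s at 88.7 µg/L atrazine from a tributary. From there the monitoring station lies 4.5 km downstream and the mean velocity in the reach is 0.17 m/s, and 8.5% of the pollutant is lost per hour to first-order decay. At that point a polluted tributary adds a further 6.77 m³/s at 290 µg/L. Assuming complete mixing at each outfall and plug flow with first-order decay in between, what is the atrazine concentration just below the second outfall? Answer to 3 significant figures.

31.6 µg/L

Mixed concentration C = ΣQC/ΣQ = (59.10·0.3600 + 7.340·88.70) / 66.44 = 672.3/66.44 = 10.12 µg/L; combined flow 66.44 m³/s.
Travel time t = 4.5·1000 / 0.17 = 26470 s = 7.353 h.
8.5%/h lost → k = −ln(1 − 0.085) = 0.08883 h⁻¹.
After decay, C = 10.12 × e^(−kt) = 10.12 × 0.5204 = 5.266 µg/L.
Second outfall: C = (66.44·5.266 + 6.770·290.0)/73.21 = 31.60 µg/L.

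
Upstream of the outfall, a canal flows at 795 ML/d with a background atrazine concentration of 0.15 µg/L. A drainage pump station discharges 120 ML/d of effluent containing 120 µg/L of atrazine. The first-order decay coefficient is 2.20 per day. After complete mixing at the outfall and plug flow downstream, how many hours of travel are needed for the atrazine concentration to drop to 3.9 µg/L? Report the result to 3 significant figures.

Mass balance: C = (795.0·0.1500 + 120.0·120.0) / 915.0 = 14520/915.0 = 15.87 µg/L.
15.87·exp(−k·t) = 3.9 → t = ln(15.87/3.9)/k = 55110 s = 15.31 h.

15.3 h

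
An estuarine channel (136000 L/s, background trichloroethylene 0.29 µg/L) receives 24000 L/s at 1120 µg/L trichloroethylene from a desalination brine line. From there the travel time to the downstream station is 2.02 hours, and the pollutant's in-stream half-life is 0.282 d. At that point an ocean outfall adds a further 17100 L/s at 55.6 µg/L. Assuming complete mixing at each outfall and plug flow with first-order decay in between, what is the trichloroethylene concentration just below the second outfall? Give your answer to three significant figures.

129 µg/L

After mixing, C = (136000·0.2900 + 24000·1120) / 160000 = 26920000/160000 = 168.2 µg/L; combined flow 160000 L/s.
Half-life 0.282 d → k = ln 2 / 0.282 = 2.458 d⁻¹.
First-order decay: C = 168.2·exp(−k·t) = 168.2·0.8131 = 136.8 µg/L.
At the second outfall, C = (160000·136.8 + 17100·55.60) / (160000 + 17100) = 129.0 µg/L.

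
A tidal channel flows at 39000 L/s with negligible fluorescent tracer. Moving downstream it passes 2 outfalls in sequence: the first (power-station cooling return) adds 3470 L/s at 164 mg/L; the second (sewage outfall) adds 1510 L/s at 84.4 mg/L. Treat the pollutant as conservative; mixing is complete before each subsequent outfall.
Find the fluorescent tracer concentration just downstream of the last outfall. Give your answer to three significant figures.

15.8 mg/L

Outfall 1: combined Q = 42470 L/s; C = (39000·0 + 3470·164.0)/42470 = 13.40 mg/L.
Outfall 2: combined Q = 43980 L/s; C = (42470·13.40 + 1510·84.40)/43980 = 15.84 mg/L.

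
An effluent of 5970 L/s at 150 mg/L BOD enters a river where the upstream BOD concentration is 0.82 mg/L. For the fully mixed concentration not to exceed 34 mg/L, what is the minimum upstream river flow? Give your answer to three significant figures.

20900 L/s

Set C_mix = 34: (Q·0.8200 + 5970·150.0) / (Q + 5970) = 34
→ Q = 5970·(150.0 − 34)/(34 − 0.8200) = 20870 L/s.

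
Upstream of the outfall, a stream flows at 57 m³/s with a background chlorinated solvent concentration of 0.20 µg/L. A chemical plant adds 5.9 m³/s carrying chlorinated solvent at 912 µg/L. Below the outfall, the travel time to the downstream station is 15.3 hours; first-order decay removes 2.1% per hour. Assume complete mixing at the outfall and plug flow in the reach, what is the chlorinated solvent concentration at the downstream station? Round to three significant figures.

Mixed concentration C = ΣQC/ΣQ = (57.00·0.2000 + 5.900·912.0) / 62.90 = 5392/62.90 = 85.73 µg/L.
2.1%/h lost → k = −ln(1 − 0.021) = 0.02122 h⁻¹.
Decay over the reach: 85.73·exp(−kt) = 85.73·0.7227 = 61.96 µg/L.

62.0 µg/L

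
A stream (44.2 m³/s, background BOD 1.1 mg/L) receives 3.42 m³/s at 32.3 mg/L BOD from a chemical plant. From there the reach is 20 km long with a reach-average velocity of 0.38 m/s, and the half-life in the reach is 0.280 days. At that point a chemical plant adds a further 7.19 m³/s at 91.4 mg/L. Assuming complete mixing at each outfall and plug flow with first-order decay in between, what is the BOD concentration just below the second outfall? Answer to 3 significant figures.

12.6 mg/L

After mixing, C = (44.20·1.100 + 3.420·32.30) / 47.62 = 159.1/47.62 = 3.341 mg/L; combined flow 47.62 m³/s.
Travel time t = 20·1000 / 0.38 = 52630 s = 14.62 h.
Half-life 0.280 d → k = ln 2 / 0.280 = 2.476 d⁻¹.
First-order decay: C = 3.341·exp(−k·t) = 3.341·0.2214 = 0.7395 mg/L.
At the second outfall, C = (47.62·0.7395 + 7.190·91.40) / (47.62 + 7.190) = 12.63 mg/L.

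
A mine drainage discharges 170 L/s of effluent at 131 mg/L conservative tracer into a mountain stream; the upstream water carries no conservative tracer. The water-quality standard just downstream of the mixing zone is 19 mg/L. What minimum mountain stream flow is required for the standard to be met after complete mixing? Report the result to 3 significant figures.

1000 L/s

Set C_mix = 19: (Q·0 + 170.0·131.0) / (Q + 170.0) = 19
→ Q = 170.0·(131.0 − 19)/(19 − 0) = 1002 L/s.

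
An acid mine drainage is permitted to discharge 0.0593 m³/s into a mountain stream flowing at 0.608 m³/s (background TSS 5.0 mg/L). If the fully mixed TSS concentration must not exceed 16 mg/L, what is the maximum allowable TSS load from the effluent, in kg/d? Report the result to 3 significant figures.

Mass balance at the limit: 0.6080·5.000 + 0.05930·Cₑ = 0.6673·16 → Cₑ = 128.8 mg/L.
Load = 0.05930 m³/s × 128.8 g/m³ × 86 400 s/d = 659.8 kg/d.

660 kg/d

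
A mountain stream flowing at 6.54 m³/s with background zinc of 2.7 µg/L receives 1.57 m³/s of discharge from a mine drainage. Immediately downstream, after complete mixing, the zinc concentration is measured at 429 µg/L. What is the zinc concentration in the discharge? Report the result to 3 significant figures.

Mass balance: 6.540·2.700 + 1.570·Cₑ = 8.110·429.0
→ Cₑ = (8.110·429.0 − 6.540·2.700) / 1.570 = 2205 µg/L.

2200 µg/L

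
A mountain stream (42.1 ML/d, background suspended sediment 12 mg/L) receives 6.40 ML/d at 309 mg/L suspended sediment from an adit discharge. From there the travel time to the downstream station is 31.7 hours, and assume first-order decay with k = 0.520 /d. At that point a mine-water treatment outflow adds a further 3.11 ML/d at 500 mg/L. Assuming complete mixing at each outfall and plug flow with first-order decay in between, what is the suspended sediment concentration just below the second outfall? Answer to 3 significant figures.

Flow-weighted average: C = (42.10·12.00 + 6.400·309.0) / 48.50 = 2483/48.50 = 51.19 mg/L; combined flow 48.50 ML/d.
Decay over the reach: 51.19·exp(−kt) = 51.19·0.5032 = 25.76 mg/L.
At the second outfall, C = (48.50·25.76 + 3.110·500.0) / (48.50 + 3.110) = 54.34 mg/L.

54.3 mg/L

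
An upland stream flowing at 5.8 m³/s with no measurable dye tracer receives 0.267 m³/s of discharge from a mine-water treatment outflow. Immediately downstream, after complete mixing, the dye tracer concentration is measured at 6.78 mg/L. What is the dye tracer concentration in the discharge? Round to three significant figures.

Mass balance: 5.800·0 + 0.2670·Cₑ = 6.067·6.780
→ Cₑ = (6.067·6.780 − 5.800·0) / 0.2670 = 154.1 mg/L.

154 mg/L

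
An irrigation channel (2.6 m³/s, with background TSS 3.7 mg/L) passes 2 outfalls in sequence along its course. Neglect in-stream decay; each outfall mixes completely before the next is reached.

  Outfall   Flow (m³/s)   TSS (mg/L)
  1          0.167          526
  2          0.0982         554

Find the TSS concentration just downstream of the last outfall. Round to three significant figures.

53.0 mg/L

After outfall 1: Q = 2.600 + 0.1670 = 2.767 m³/s; C = (2.600·3.700 + 0.1670·526.0)/2.767 = 35.22 mg/L.
After outfall 2: Q = 2.767 + 0.09820 = 2.865 m³/s; C = (2.767·35.22 + 0.09820·554.0)/2.865 = 53.00 mg/L.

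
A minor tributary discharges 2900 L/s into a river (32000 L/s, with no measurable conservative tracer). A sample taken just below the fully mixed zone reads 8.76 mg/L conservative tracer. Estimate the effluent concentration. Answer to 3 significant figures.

Mass balance: 32000·0 + 2900·Cₑ = 34900·8.760
→ Cₑ = (34900·8.760 − 32000·0) / 2900 = 105.4 mg/L.

105 mg/L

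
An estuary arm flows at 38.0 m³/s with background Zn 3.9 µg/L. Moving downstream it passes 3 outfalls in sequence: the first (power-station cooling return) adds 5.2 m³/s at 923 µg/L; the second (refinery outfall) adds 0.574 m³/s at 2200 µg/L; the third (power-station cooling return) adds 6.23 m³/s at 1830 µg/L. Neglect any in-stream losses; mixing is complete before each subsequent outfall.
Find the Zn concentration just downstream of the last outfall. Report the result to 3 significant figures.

352 µg/L

After outfall 1: Q = 38.00 + 5.200 = 43.20 m³/s; C = (38.00·3.900 + 5.200·923.0)/43.20 = 114.5 µg/L.
After outfall 2: Q = 43.20 + 0.5740 = 43.77 m³/s; C = (43.20·114.5 + 0.5740·2200)/43.77 = 141.9 µg/L.
After outfall 3: Q = 43.77 + 6.230 = 50.00 m³/s; C = (43.77·141.9 + 6.230·1830)/50.00 = 352.2 µg/L.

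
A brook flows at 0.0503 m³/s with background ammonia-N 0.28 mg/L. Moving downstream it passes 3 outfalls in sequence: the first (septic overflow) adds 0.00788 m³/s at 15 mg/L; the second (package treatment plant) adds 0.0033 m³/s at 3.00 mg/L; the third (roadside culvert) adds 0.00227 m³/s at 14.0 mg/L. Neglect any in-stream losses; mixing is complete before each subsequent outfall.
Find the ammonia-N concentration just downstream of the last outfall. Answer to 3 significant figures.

2.73 mg/L

After outfall 1: Q = 0.05030 + 0.007880 = 0.05818 m³/s; C = (0.05030·0.2800 + 0.007880·15.00)/0.05818 = 2.274 mg/L.
After outfall 2: Q = 0.05818 + 0.003300 = 0.06148 m³/s; C = (0.05818·2.274 + 0.003300·3.000)/0.06148 = 2.313 mg/L.
After outfall 3: Q = 0.06148 + 0.002270 = 0.06375 m³/s; C = (0.06148·2.313 + 0.002270·14.00)/0.06375 = 2.729 mg/L.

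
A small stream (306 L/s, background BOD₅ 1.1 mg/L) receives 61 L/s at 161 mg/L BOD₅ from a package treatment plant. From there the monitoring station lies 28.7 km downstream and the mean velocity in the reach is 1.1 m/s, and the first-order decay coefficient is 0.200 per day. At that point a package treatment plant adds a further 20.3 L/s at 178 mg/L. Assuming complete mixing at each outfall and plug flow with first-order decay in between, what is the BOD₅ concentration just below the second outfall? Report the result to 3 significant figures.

34.0 mg/L

Conservation of mass: C = (306.0·1.100 + 61.00·161.0) / 367.0 = 10160/367.0 = 27.68 mg/L; combined flow 367.0 L/s.
Travel time t = 28.7·1000 / 1.1 = 26090 s = 7.247 h.
Applying C = C₀e^(−kt): 27.68 × 0.9414 = 26.06 mg/L.
Second outfall: C = (367.0·26.06 + 20.30·178.0)/387.3 = 34.02 mg/L.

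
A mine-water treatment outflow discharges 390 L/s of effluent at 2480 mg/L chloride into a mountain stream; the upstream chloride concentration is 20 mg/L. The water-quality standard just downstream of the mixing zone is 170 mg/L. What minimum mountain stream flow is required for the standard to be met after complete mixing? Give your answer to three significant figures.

Set C_mix = 170: (Q·20.00 + 390.0·2480) / (Q + 390.0) = 170
→ Q = 390.0·(2480 − 170)/(170 − 20.00) = 6006 L/s.

6010 L/s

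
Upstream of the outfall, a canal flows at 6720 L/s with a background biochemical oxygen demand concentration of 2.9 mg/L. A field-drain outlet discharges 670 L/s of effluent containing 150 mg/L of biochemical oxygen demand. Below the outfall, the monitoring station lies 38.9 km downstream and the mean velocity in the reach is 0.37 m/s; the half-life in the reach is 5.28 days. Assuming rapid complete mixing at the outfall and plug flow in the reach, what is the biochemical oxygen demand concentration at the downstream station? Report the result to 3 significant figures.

13.8 mg/L

Conservation of mass: C = (6720·2.900 + 670.0·150.0) / 7390 = 120000/7390 = 16.24 mg/L.
Travel time t = 38.9·1000 / 0.37 = 105100 s = 29.20 h.
Half-life 5.28 d → k = ln 2 / 5.28 = 0.1313 d⁻¹.
Applying C = C₀e^(−kt): 16.24 × 0.8524 = 13.84 mg/L.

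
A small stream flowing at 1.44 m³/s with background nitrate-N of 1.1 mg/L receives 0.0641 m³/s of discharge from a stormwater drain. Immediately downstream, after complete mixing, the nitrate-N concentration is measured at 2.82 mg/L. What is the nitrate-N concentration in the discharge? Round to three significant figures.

Mass balance: 1.440·1.100 + 0.06410·Cₑ = 1.504·2.820
→ Cₑ = (1.504·2.820 − 1.440·1.100) / 0.06410 = 41.46 mg/L.

41.5 mg/L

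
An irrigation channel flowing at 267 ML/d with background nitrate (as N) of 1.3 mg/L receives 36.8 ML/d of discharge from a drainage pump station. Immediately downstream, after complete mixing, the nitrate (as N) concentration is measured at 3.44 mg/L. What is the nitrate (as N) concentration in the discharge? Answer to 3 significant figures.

19.0 mg/L

Mass balance: 267.0·1.300 + 36.80·Cₑ = 303.8·3.440
→ Cₑ = (303.8·3.440 − 267.0·1.300) / 36.80 = 18.97 mg/L.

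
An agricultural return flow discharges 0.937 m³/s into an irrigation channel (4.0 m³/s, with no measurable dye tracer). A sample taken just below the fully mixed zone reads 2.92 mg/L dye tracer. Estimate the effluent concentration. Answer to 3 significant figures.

15.4 mg/L

Mass balance: 4.000·0 + 0.9370·Cₑ = 4.937·2.920
→ Cₑ = (4.937·2.920 − 4.000·0) / 0.9370 = 15.39 mg/L.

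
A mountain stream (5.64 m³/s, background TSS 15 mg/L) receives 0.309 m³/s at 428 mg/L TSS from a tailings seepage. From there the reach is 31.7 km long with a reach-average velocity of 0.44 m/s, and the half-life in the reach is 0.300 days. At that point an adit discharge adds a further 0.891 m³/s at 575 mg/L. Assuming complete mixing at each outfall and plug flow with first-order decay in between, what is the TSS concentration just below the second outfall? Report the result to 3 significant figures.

79.5 mg/L

Conservation of mass: C = (5.640·15.00 + 0.3090·428.0) / 5.949 = 216.9/5.949 = 36.45 mg/L; combined flow 5.949 m³/s.
Travel time t = 31.7·1000 / 0.44 = 72050 s = 20.01 h.
Half-life 0.300 d → k = ln 2 / 0.300 = 2.310 d⁻¹.
First-order decay: C = 36.45·exp(−k·t) = 36.45·0.1456 = 5.309 mg/L.
At the second outfall, C = (5.949·5.309 + 0.8910·575.0) / (5.949 + 0.8910) = 79.52 mg/L.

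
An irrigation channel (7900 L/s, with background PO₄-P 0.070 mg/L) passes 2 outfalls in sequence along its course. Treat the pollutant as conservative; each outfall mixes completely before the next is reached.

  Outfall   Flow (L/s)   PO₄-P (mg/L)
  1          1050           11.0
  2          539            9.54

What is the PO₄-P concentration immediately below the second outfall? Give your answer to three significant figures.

1.82 mg/L

After outfall 1: Q = 7900 + 1050 = 8950 L/s; C = (7900·0.07000 + 1050·11.00)/8950 = 1.352 mg/L.
After outfall 2: Q = 8950 + 539.0 = 9489 L/s; C = (8950·1.352 + 539.0·9.540)/9489 = 1.817 mg/L.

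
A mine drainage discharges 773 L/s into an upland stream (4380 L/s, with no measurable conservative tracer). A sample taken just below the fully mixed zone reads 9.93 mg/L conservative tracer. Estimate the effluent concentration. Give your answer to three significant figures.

Mass balance: 4380·0 + 773.0·Cₑ = 5153·9.930
→ Cₑ = (5153·9.930 − 4380·0) / 773.0 = 66.20 mg/L.

66.2 mg/L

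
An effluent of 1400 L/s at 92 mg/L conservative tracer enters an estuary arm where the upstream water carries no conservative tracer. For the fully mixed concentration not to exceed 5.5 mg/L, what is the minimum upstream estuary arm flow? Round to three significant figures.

22000 L/s

Set C_mix = 5.5: (Q·0 + 1400·92.00) / (Q + 1400) = 5.5
→ Q = 1400·(92.00 − 5.5)/(5.5 − 0) = 22020 L/s.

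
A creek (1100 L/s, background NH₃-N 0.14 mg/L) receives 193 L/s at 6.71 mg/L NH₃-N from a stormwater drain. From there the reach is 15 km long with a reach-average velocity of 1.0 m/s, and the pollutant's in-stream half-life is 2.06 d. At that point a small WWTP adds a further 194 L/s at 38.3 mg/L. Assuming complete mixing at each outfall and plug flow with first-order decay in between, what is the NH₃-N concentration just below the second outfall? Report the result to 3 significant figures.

Conservation of mass: C = (1100·0.1400 + 193.0·6.710) / 1293 = 1449/1293 = 1.121 mg/L; combined flow 1293 L/s.
Travel time t = 15·1000 / 1.0 = 15000 s = 4.167 h.
Half-life 2.06 d → k = ln 2 / 2.06 = 0.3365 d⁻¹.
Applying C = C₀e^(−kt): 1.121 × 0.9433 = 1.057 mg/L.
At the second outfall, C = (1293·1.057 + 194.0·38.30) / (1293 + 194.0) = 5.916 mg/L.

5.92 mg/L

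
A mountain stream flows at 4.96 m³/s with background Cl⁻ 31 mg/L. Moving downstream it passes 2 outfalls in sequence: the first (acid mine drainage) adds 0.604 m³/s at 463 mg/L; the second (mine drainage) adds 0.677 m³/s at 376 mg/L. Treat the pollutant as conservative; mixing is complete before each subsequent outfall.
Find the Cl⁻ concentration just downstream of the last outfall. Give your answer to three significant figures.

110 mg/L

Outfall 1: combined Q = 5.564 m³/s; C = (4.960·31.00 + 0.6040·463.0)/5.564 = 77.90 mg/L.
Outfall 2: combined Q = 6.241 m³/s; C = (5.564·77.90 + 0.6770·376.0)/6.241 = 110.2 mg/L.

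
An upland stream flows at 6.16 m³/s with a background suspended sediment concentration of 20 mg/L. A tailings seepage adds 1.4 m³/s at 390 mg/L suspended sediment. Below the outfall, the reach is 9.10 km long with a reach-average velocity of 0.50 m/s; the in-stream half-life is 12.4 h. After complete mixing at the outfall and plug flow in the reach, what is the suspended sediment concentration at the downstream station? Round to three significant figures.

66.7 mg/L

Mass balance: C = (6.160·20.00 + 1.400·390.0) / 7.560 = 669.2/7.560 = 88.52 mg/L.
Travel time t = 9.10·1000 / 0.50 = 18200 s = 5.056 h.
Half-life 12.4 h → k = ln 2 / 12.4 = 0.05590 h⁻¹ = 1.342 d⁻¹.
First-order decay: C = 88.52·exp(−k·t) = 88.52·0.7538 = 66.73 mg/L.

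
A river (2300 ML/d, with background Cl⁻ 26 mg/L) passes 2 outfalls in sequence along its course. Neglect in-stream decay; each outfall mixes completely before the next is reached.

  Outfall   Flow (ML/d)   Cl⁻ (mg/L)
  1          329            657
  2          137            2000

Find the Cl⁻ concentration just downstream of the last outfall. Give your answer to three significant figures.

Below outfall 1: Q → 2629 ML/d, C = (2300·26.00 + 329.0·657.0)/2629 = 105.0 mg/L.
Below outfall 2: Q → 2766 ML/d, C = (2629·105.0 + 137.0·2000)/2766 = 198.8 mg/L.

199 mg/L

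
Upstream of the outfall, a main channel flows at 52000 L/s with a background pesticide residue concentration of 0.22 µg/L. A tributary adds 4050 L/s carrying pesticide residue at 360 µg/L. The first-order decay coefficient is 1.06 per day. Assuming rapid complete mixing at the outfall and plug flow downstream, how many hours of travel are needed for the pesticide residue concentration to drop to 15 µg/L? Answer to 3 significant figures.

12.6 h

Conservation of mass: C = (52000·0.2200 + 4050·360.0) / 56050 = 1469000/56050 = 26.22 µg/L.
26.22·exp(−k·t) = 15 → t = ln(26.22/15)/k = 45510 s = 12.64 h.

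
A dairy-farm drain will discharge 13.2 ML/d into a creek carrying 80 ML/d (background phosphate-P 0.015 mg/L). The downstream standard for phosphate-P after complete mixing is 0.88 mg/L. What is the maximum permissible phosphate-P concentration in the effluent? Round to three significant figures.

6.12 mg/L

At the limit, (Qr·Cr + Qe·Cₑ)/(Qr + Qe) = 0.88:
Cₑ = (93.20·0.88 − 80.00·0.01500) / 13.20 = 6.122 mg/L.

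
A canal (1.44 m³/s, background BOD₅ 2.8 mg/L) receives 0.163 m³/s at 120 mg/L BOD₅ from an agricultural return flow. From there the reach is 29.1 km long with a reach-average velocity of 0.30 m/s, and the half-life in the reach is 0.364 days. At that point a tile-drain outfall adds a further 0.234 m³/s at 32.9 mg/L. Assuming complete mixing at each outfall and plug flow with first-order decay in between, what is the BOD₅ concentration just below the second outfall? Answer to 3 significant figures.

Conservation of mass: C = (1.440·2.800 + 0.1630·120.0) / 1.603 = 23.59/1.603 = 14.72 mg/L; combined flow 1.603 m³/s.
Travel time t = 29.1·1000 / 0.30 = 97000 s = 26.94 h.
Half-life 0.364 d → k = ln 2 / 0.364 = 1.904 d⁻¹.
Decay over the reach: 14.72·exp(−kt) = 14.72·0.1179 = 1.735 mg/L.
At the second outfall, C = (1.603·1.735 + 0.2340·32.90) / (1.603 + 0.2340) = 5.705 mg/L.

5.71 mg/L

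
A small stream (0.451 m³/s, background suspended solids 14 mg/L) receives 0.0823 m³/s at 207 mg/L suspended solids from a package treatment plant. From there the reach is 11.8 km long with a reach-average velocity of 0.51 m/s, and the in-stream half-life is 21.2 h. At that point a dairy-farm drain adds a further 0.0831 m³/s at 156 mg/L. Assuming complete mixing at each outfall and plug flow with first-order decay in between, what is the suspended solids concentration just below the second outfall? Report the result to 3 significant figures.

Conservation of mass: C = (0.4510·14.00 + 0.08230·207.0) / 0.5333 = 23.35/0.5333 = 43.78 mg/L; combined flow 0.5333 m³/s.
Travel time t = 11.8·1000 / 0.51 = 23140 s = 6.427 h.
Half-life 21.2 h → k = ln 2 / 21.2 = 0.03270 h⁻¹ = 0.7847 d⁻¹.
First-order decay: C = 43.78·exp(−k·t) = 43.78·0.8105 = 35.49 mg/L.
At the second outfall, C = (0.5333·35.49 + 0.08310·156.0) / (0.5333 + 0.08310) = 51.73 mg/L.

51.7 mg/L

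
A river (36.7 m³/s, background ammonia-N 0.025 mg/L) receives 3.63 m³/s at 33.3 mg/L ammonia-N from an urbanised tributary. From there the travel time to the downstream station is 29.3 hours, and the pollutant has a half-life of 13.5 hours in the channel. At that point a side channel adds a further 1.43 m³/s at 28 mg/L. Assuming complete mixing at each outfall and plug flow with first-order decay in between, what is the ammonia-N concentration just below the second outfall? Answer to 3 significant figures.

1.61 mg/L

Conservation of mass: C = (36.70·0.02500 + 3.630·33.30) / 40.33 = 121.8/40.33 = 3.020 mg/L; combined flow 40.33 m³/s.
Half-life 13.5 h → k = ln 2 / 13.5 = 0.05134 h⁻¹ = 1.232 d⁻¹.
First-order decay: C = 3.020·exp(−k·t) = 3.020·0.2222 = 0.6709 mg/L.
Second outfall: C = (40.33·0.6709 + 1.430·28.00)/41.76 = 1.607 mg/L.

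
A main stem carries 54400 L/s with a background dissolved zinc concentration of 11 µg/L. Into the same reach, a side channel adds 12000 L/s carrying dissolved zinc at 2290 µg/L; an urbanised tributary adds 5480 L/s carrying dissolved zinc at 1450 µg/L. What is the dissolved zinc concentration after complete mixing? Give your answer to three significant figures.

Mass balance: C = (54400·11.00 + 12000·2290 + 5480·1450) / 71880 = 36020000/71880 = 501.2 µg/L.

501 µg/L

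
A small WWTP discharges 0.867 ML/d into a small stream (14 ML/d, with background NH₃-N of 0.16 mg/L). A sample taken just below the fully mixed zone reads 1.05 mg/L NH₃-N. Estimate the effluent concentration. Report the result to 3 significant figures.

Mass balance: 14.00·0.1600 + 0.8670·Cₑ = 14.87·1.050
→ Cₑ = (14.87·1.050 − 14.00·0.1600) / 0.8670 = 15.42 mg/L.

15.4 mg/L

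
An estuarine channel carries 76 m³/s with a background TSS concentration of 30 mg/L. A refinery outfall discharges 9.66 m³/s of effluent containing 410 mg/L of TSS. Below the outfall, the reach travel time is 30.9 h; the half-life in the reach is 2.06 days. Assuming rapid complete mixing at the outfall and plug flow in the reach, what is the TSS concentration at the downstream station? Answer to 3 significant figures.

Mixed concentration C = ΣQC/ΣQ = (76.00·30.00 + 9.660·410.0) / 85.66 = 6241/85.66 = 72.85 mg/L.
Half-life 2.06 d → k = ln 2 / 2.06 = 0.3365 d⁻¹.
Applying C = C₀e^(−kt): 72.85 × 0.6484 = 47.24 mg/L.

47.2 mg/L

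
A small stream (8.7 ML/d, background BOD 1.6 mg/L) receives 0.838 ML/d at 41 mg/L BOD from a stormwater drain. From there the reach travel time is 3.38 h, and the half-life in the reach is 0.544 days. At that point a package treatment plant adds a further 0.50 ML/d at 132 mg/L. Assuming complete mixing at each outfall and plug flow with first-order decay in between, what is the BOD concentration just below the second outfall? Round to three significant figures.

10.6 mg/L

Mixed concentration C = ΣQC/ΣQ = (8.700·1.600 + 0.8380·41.00) / 9.538 = 48.28/9.538 = 5.062 mg/L; combined flow 9.538 ML/d.
Half-life 0.544 d → k = ln 2 / 0.544 = 1.274 d⁻¹.
After decay, C = 5.062 × e^(−kt) = 5.062 × 0.8357 = 4.230 mg/L.
At the second outfall, C = (9.538·4.230 + 0.5000·132.0) / (9.538 + 0.5000) = 10.59 mg/L.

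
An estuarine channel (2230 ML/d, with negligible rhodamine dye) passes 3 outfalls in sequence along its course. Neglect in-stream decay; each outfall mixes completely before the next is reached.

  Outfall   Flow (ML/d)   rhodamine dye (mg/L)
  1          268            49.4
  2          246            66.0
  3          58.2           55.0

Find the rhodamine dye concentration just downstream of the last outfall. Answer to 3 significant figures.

Below outfall 1: Q → 2498 ML/d, C = (2230·0 + 268.0·49.40)/2498 = 5.300 mg/L.
Below outfall 2: Q → 2744 ML/d, C = (2498·5.300 + 246.0·66.00)/2744 = 10.74 mg/L.
Below outfall 3: Q → 2802 ML/d, C = (2744·10.74 + 58.20·55.00)/2802 = 11.66 mg/L.

11.7 mg/L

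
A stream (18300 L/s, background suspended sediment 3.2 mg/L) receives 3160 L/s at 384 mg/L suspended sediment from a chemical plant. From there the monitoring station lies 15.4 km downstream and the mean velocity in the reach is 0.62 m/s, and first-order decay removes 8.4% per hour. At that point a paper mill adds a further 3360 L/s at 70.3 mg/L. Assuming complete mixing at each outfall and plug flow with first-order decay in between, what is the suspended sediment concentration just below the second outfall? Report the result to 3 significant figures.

After mixing, C = (18300·3.200 + 3160·384.0) / 21460 = 1272000/21460 = 59.27 mg/L; combined flow 21460 L/s.
Travel time t = 15.4·1000 / 0.62 = 24840 s = 6.900 h.
8.4%/h lost → k = −ln(1 − 0.084) = 0.08774 h⁻¹.
After decay, C = 59.27 × e^(−kt) = 59.27 × 0.5459 = 32.36 mg/L.
At the second outfall, C = (21460·32.36 + 3360·70.30) / (21460 + 3360) = 37.49 mg/L.

37.5 mg/L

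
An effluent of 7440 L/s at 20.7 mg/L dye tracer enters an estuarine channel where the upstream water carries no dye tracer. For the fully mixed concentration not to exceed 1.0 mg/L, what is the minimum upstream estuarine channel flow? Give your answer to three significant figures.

Set C_mix = 1.0: (Q·0 + 7440·20.70) / (Q + 7440) = 1.0
→ Q = 7440·(20.70 − 1.0)/(1.0 − 0) = 146600 L/s.

147000 L/s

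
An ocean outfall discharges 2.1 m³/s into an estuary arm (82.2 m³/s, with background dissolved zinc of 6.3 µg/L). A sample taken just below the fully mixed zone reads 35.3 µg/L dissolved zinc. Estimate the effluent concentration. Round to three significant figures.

Mass balance: 82.20·6.300 + 2.100·Cₑ = 84.30·35.30
→ Cₑ = (84.30·35.30 − 82.20·6.300) / 2.100 = 1170 µg/L.

1170 µg/L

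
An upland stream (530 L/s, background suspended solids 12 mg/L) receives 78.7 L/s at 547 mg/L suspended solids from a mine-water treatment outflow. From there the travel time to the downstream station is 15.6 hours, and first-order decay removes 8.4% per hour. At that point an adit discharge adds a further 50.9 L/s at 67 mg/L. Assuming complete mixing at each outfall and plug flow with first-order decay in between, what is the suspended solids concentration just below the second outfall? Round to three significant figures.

After mixing, C = (530.0·12.00 + 78.70·547.0) / 608.7 = 49410/608.7 = 81.17 mg/L; combined flow 608.7 L/s.
8.4%/h lost → k = −ln(1 − 0.084) = 0.08774 h⁻¹.
First-order decay: C = 81.17·exp(−k·t) = 81.17·0.2544 = 20.65 mg/L.
At the second outfall, C = (608.7·20.65 + 50.90·67.00) / (608.7 + 50.90) = 24.23 mg/L.

24.2 mg/L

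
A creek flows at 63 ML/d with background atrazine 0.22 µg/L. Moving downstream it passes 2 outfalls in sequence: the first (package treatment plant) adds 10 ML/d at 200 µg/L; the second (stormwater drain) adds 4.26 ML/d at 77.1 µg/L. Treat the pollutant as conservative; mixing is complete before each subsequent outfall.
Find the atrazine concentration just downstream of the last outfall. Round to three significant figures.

30.3 µg/L

Outfall 1: combined Q = 73.00 ML/d; C = (63.00·0.2200 + 10.00·200.0)/73.00 = 27.59 µg/L.
Outfall 2: combined Q = 77.26 ML/d; C = (73.00·27.59 + 4.260·77.10)/77.26 = 30.32 µg/L.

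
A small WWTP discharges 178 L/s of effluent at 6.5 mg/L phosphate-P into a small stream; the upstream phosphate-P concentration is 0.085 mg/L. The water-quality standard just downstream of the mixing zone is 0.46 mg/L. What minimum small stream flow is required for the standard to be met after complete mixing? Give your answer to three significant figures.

2870 L/s

Set C_mix = 0.46: (Q·0.08500 + 178.0·6.500) / (Q + 178.0) = 0.46
→ Q = 178.0·(6.500 − 0.46)/(0.46 − 0.08500) = 2867 L/s.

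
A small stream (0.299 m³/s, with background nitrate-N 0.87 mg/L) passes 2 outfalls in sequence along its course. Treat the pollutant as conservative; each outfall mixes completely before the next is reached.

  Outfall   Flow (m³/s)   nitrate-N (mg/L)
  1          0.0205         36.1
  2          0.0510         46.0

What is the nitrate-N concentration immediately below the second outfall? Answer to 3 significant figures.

After outfall 1: Q = 0.2990 + 0.02050 = 0.3195 m³/s; C = (0.2990·0.8700 + 0.02050·36.10)/0.3195 = 3.130 mg/L.
After outfall 2: Q = 0.3195 + 0.05100 = 0.3705 m³/s; C = (0.3195·3.130 + 0.05100·46.00)/0.3705 = 9.032 mg/L.

9.03 mg/L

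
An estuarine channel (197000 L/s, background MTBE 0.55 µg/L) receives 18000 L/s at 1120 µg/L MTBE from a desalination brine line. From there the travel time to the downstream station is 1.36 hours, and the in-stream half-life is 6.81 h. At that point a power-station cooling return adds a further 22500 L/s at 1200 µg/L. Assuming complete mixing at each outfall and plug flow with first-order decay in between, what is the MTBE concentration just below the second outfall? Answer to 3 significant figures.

188 µg/L

Flow-weighted average: C = (197000·0.5500 + 18000·1120) / 215000 = 20270000/215000 = 94.27 µg/L; combined flow 215000 L/s.
Half-life 6.81 h → k = ln 2 / 6.81 = 0.1018 h⁻¹ = 2.443 d⁻¹.
Decay over the reach: 94.27·exp(−kt) = 94.27·0.8707 = 82.08 µg/L.
Second outfall: C = (215000·82.08 + 22500·1200)/237500 = 188.0 µg/L.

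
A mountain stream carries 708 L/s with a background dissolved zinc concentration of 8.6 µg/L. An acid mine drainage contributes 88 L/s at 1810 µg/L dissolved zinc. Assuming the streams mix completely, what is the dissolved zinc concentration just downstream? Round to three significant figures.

Flow-weighted average: C = (708.0·8.600 + 88.00·1810) / 796.0 = 165400/796.0 = 207.7 µg/L.

208 µg/L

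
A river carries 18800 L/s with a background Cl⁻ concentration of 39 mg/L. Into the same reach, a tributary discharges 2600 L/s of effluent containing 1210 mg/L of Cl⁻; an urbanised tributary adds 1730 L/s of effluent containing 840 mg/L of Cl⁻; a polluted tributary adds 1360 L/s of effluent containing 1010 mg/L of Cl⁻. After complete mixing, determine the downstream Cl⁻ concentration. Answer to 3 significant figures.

274 mg/L

Mass balance: C = (18800·39.00 + 2600·1210 + 1730·840.0 + 1360·1010) / 24490 = 6706000/24490 = 273.8 mg/L.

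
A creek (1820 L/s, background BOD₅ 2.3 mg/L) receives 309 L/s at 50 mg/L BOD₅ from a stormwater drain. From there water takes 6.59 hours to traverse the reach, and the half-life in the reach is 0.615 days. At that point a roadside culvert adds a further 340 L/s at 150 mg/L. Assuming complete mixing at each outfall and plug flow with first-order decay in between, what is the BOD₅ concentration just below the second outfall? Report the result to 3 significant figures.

Mass balance: C = (1820·2.300 + 309.0·50.00) / 2129 = 19640/2129 = 9.223 mg/L; combined flow 2129 L/s.
Half-life 0.615 d → k = ln 2 / 0.615 = 1.127 d⁻¹.
After decay, C = 9.223 × e^(−kt) = 9.223 × 0.7338 = 6.768 mg/L.
Second outfall: C = (2129·6.768 + 340.0·150.0)/2469 = 26.49 mg/L.

26.5 mg/L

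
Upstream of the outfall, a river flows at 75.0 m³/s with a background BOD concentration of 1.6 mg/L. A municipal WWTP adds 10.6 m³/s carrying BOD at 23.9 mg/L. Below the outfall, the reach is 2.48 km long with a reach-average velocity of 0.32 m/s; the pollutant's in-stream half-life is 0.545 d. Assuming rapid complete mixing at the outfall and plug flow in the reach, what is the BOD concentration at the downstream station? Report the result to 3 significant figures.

3.89 mg/L

Mass balance: C = (75.00·1.600 + 10.60·23.90) / 85.60 = 373.3/85.60 = 4.361 mg/L.
Travel time t = 2.48·1000 / 0.32 = 7750 s = 2.153 h.
Half-life 0.545 d → k = ln 2 / 0.545 = 1.272 d⁻¹.
Decay over the reach: 4.361·exp(−kt) = 4.361·0.8922 = 3.891 mg/L.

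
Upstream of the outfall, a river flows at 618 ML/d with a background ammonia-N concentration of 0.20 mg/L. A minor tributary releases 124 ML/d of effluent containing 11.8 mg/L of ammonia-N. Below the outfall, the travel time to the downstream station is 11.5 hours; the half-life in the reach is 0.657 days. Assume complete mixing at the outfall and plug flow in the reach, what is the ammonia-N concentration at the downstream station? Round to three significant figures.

1.29 mg/L

Conservation of mass: C = (618.0·0.2000 + 124.0·11.80) / 742.0 = 1587/742.0 = 2.139 mg/L.
Half-life 0.657 d → k = ln 2 / 0.657 = 1.055 d⁻¹.
After decay, C = 2.139 × e^(−kt) = 2.139 × 0.6032 = 1.290 mg/L.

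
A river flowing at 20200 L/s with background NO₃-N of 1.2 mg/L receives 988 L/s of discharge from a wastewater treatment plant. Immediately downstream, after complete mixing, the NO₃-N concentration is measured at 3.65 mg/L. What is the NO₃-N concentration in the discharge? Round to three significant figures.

53.7 mg/L

Mass balance: 20200·1.200 + 988.0·Cₑ = 21190·3.650
→ Cₑ = (21190·3.650 − 20200·1.200) / 988.0 = 53.74 mg/L.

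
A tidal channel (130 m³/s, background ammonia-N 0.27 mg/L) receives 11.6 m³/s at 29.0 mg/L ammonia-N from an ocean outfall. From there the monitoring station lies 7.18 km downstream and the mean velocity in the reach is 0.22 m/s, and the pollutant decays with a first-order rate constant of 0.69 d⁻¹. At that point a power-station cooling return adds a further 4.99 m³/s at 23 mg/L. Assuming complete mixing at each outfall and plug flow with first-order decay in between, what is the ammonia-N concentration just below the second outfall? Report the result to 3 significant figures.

2.74 mg/L

Mixed concentration C = ΣQC/ΣQ = (130.0·0.2700 + 11.60·29.00) / 141.6 = 371.5/141.6 = 2.624 mg/L; combined flow 141.6 m³/s.
Travel time t = 7.18·1000 / 0.22 = 32640 s = 9.066 h.
First-order decay: C = 2.624·exp(−k·t) = 2.624·0.7706 = 2.022 mg/L.
Second outfall: C = (141.6·2.022 + 4.990·23.00)/146.6 = 2.736 mg/L.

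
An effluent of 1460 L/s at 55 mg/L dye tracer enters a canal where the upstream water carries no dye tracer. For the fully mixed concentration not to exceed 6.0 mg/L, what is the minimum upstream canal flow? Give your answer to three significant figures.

11900 L/s

Set C_mix = 6.0: (Q·0 + 1460·55.00) / (Q + 1460) = 6.0
→ Q = 1460·(55.00 − 6.0)/(6.0 − 0) = 11920 L/s.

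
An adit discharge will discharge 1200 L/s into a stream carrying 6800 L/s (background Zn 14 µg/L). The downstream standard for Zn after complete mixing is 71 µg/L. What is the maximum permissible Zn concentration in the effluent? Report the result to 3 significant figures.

At the limit, (Qr·Cr + Qe·Cₑ)/(Qr + Qe) = 71:
Cₑ = (8000·71 − 6800·14.00) / 1200 = 394.0 µg/L.

394 µg/L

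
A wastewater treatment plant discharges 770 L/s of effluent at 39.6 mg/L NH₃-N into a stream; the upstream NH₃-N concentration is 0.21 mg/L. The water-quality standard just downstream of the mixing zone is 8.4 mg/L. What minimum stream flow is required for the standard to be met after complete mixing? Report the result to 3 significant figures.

Set C_mix = 8.4: (Q·0.2100 + 770.0·39.60) / (Q + 770.0) = 8.4
→ Q = 770.0·(39.60 − 8.4)/(8.4 − 0.2100) = 2933 L/s.

2930 L/s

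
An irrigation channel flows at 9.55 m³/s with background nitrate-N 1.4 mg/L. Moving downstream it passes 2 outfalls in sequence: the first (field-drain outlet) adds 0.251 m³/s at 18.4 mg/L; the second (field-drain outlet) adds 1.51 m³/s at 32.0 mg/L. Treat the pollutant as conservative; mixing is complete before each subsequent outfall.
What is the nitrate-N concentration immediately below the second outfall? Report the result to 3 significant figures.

After outfall 1: Q = 9.550 + 0.2510 = 9.801 m³/s; C = (9.550·1.400 + 0.2510·18.40)/9.801 = 1.835 mg/L.
After outfall 2: Q = 9.801 + 1.510 = 11.31 m³/s; C = (9.801·1.835 + 1.510·32.00)/11.31 = 5.862 mg/L.

5.86 mg/L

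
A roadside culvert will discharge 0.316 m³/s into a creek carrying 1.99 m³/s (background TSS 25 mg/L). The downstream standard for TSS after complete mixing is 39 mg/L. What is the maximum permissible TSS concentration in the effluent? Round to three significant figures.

At the limit, (Qr·Cr + Qe·Cₑ)/(Qr + Qe) = 39:
Cₑ = (2.306·39 − 1.990·25.00) / 0.3160 = 127.2 mg/L.

127 mg/L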